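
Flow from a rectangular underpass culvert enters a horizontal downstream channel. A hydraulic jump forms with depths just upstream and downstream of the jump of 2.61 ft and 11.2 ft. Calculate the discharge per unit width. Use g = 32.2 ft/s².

q = 80.6 ft²/s

For a rectangular channel the momentum equation gives q² = ½·g·y₁·y₂·(y₁ + y₂) = ½×32.2×2.61×11.2×13.8 = 6499.
q = √6499 = 80.6 ft²/s.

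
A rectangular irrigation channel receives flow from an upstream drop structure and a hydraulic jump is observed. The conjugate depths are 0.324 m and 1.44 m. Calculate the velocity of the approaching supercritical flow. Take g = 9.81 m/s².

For a rectangular channel the momentum equation gives q² = ½·g·y₁·y₂·(y₁ + y₂) = ½×9.81×0.324×1.44×1.76 = 4.04.
q = √4.04 = 2.01 m²/s.
V₁ = q/y₁ = 2.01/0.324 = 6.20 m/s.

V₁ = 6.20 m/s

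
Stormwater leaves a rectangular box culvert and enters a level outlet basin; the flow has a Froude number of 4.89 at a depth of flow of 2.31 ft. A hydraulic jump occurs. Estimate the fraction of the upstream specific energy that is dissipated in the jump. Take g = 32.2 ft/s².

Fr₁ = 4.89 (given).
Sequent-depth ratio: y₂/y₁ = ½[√(1 + 8Fr₁²) − 1] = ½[√192.3 − 1] = 6.43.
y₂ = 6.43 × 2.31 = 14.9 ft.
E₁ = y₁(1 + Fr₁²/2) = 2.31×(1 + 4.89²/2) = 29.9 ft. ΔE = (y₂ − y₁)³/(4y₁y₂) = 14.4 ft. ΔE/E₁ = 14.4/29.9 = 0.481.

ΔE/E₁ = 0.481 (48.1%)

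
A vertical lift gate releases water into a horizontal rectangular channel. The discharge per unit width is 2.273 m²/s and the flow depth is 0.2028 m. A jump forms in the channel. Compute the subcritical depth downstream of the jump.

y₂ = 2.180 m

V₁ = q/y₁ = 2.273/0.2028 = 11.21 m/s. Fr₁ = V₁/√(g·y₁) = 11.21/√(9.81×0.2028) = 7.946.
Conjugate-depth relation: y₂/y₁ = ½[√(1 + 8Fr₁²) − 1] = ½[√506.14 − 1] = 10.75.
y₂ = 10.75 × 0.2028 = 2.180 m.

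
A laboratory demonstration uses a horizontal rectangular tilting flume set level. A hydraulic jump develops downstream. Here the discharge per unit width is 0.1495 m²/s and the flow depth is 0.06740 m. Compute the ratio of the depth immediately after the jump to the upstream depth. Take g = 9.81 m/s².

y₂/y₁ = 3.390

V₁ = q/y₁ = 0.1495/0.06740 = 2.218 m/s. Fr₁ = V₁/√(g·y₁) = 2.218/√(9.81×0.06740) = 2.728.
Sequent-depth ratio: y₂/y₁ = ½[√(1 + 8Fr₁²) − 1] = ½[√60.528 − 1] = 3.390.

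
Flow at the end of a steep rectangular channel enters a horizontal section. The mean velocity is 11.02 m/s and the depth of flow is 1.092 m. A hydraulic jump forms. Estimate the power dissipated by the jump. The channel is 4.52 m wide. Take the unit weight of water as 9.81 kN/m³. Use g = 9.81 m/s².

Fr₁ = V₁/√(g·y₁) = 11.02/√(9.81×1.092) = 3.367.
Sequent-depth ratio: y₂/y₁ = ½[√(1 + 8Fr₁²) − 1] = ½[√91.690 − 1] = 4.288.
y₂ = 4.288 × 1.092 = 4.682 m.
q = V₁·y₁ = 11.02 × 1.092 = 12.03 m²/s. V₂ = q/y₂ = 12.03/4.682 = 2.570 m/s. E₁ = y₁ + V₁²/2g = 7.282 m; E₂ = y₂ + V₂²/2g = 5.019 m. ΔE = E₁ − E₂ = 2.263 m.
Q = q·b = 12.03 × 4.52 = 54.39 m³/s. P = γ·Q·ΔE = 9.81 × 54.39 × 2.263 = 1207 kW.

P = 1207 kW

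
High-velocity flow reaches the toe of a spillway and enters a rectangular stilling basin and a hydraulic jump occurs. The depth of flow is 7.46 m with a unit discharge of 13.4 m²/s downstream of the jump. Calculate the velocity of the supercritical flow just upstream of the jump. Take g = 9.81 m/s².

V₁ = 22.0 m/s

V₂ = q/y₂ = 13.4/7.46 = 1.80 m/s; Fr₂ = V₂/√(g·y₂) = 0.210.
Applying the sequent-depth relation in reverse, y₁/y₂ = ½[√(1 + 8Fr₂²) − 1] = ½[√1.353 − 1] = 0.0815.
y₁ = 0.0815 × 7.46 = 0.608 m.
V₁ = q/y₁ = 13.4/0.608 = 22.0 m/s.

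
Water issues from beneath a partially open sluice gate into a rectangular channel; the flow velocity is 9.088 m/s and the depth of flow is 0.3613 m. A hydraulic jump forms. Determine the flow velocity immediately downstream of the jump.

V₂ = 1.432 m/s

Fr₁ = V₁/√(g·y₁) = 9.088/√(9.81×0.3613) = 4.827.
Sequent-depth ratio: y₂/y₁ = ½[√(1 + 8Fr₁²) − 1] = ½[√187.42 − 1] = 6.345.
y₂ = 6.345 × 0.3613 = 2.292 m.
q = V₁·y₁ = 9.088 × 0.3613 = 3.283 m²/s.
V₂ = q/y₂ = 3.283/2.292 = 1.432 m/s.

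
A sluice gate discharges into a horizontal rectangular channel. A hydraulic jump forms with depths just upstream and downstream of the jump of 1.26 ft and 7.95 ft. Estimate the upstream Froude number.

For a rectangular channel the momentum equation gives q² = ½·g·y₁·y₂·(y₁ + y₂) = ½×32.2×1.26×7.95×9.21 = 1485.
q = √1485 = 38.5 ft²/s.
V₁ = q/y₁ = 30.6 ft/s; Fr₁ = V₁/√(g·y₁) = 4.80.

Fr₁ = 4.80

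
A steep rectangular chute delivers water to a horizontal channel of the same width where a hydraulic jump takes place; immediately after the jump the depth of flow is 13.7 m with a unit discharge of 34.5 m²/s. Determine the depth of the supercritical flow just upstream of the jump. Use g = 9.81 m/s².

y₁ = 1.19 m

V₂ = q/y₂ = 34.5/13.7 = 2.52 m/s; Fr₂ = V₂/√(g·y₂) = 0.217.
Since the conjugate-depth ratio holds either way, y₁/y₂ = ½[√(1 + 8Fr₂²) − 1] = ½[√1.377 − 1] = 0.0868.
y₁ = 0.0868 × 13.7 = 1.19 m.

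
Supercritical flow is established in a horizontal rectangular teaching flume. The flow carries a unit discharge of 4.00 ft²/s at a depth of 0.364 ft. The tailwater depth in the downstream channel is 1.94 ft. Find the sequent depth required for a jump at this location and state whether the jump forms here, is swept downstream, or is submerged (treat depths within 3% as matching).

V₁ = q/y₁ = 4.00/0.364 = 11.0 ft/s. Fr₁ = V₁/√(g·y₁) = 11.0/√(32.2×0.364) = 3.21.
From the momentum equation for a rectangular channel, y₂/y₁ = ½[√(1 + 8Fr₁²) − 1] = ½[√83.42 − 1] = 4.07.
y₂ = 4.07 × 0.364 = 1.48 ft.
Tailwater y_tw = 1.94 ft: y_tw > y₂, so the jump is submerged.

y₂ = 1.48 ft; the jump is submerged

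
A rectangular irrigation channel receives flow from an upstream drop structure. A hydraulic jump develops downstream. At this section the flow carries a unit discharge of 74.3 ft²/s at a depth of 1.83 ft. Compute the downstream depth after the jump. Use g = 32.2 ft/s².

y₂ = 12.8 ft

V₁ = q/y₁ = 74.3/1.83 = 40.6 ft/s. Fr₁ = V₁/√(g·y₁) = 40.6/√(32.2×1.83) = 5.29.
By Bélanger, y₂/y₁ = ½[√(1 + 8Fr₁²) − 1] = ½[√224.8 − 1] = 7.00.
y₂ = 7.00 × 1.83 = 12.8 ft.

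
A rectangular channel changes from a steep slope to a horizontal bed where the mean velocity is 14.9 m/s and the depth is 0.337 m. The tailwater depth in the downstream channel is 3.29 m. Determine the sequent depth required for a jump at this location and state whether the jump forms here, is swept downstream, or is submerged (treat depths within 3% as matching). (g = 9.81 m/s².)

y₂ = 3.74 m; the jump is swept downstream

Fr₁ = V₁/√(g·y₁) = 14.9/√(9.81×0.337) = 8.19.
Sequent-depth ratio: y₂/y₁ = ½[√(1 + 8Fr₁²) − 1] = ½[√538.2 − 1] = 11.1.
y₂ = 11.1 × 0.337 = 3.74 m.
Tailwater y_tw = 3.29 m: y_tw < y₂, so the jump is swept downstream.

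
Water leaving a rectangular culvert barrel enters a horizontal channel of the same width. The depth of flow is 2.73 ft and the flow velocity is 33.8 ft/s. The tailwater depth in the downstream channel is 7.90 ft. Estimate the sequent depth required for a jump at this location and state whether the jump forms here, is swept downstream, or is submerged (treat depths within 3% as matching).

Fr₁ = V₁/√(g·y₁) = 33.8/√(32.2×2.73) = 3.61.
By Bélanger, y₂/y₁ = ½[√(1 + 8Fr₁²) − 1] = ½[√105.0 − 1] = 4.62.
y₂ = 4.62 × 2.73 = 12.6 ft.
Tailwater y_tw = 7.90 ft: y_tw < y₂, so the jump is swept downstream.

y₂ = 12.6 ft; the jump is swept downstream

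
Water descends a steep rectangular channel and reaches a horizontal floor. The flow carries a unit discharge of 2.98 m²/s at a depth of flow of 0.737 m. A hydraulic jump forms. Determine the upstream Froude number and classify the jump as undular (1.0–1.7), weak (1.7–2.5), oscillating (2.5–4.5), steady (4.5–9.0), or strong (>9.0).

Fr₁ = 1.50; undular jump

V₁ = q/y₁ = 2.98/0.737 = 4.04 m/s. Fr₁ = V₁/√(g·y₁) = 4.04/√(9.81×0.737) = 1.50.
Fr₁ = 1.50 lies in the undular range.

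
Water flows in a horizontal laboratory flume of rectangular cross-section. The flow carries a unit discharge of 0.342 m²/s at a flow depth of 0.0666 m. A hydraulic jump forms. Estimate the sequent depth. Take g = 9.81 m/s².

y₂ = 0.566 m

V₁ = q/y₁ = 0.342/0.0666 = 5.14 m/s. Fr₁ = V₁/√(g·y₁) = 5.14/√(9.81×0.0666) = 6.35.
By Bélanger, y₂/y₁ = ½[√(1 + 8Fr₁²) − 1] = ½[√323.9 − 1] = 8.50.
y₂ = 8.50 × 0.0666 = 0.566 m.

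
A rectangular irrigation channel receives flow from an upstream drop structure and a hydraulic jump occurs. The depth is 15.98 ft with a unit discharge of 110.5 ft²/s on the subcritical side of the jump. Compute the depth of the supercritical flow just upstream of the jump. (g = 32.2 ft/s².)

y₁ = 2.560 ft

V₂ = q/y₂ = 110.5/15.98 = 6.915 ft/s; Fr₂ = V₂/√(g·y₂) = 0.3048.
From the momentum equation (using Fr₂), y₁/y₂ = ½[√(1 + 8Fr₂²) − 1] = ½[√1.7434 − 1] = 0.1602.
y₁ = 0.1602 × 15.98 = 2.560 ft.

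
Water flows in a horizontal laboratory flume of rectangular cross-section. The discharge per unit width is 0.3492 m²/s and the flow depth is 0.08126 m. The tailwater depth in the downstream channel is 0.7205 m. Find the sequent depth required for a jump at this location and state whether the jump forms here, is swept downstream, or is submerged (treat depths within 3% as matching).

V₁ = q/y₁ = 0.3492/0.08126 = 4.297 m/s. Fr₁ = V₁/√(g·y₁) = 4.297/√(9.81×0.08126) = 4.813.
Bélanger equation: y₂/y₁ = ½[√(1 + 8Fr₁²) − 1] = ½[√186.33 − 1] = 6.325.
y₂ = 6.325 × 0.08126 = 0.5140 m.
Tailwater y_tw = 0.7205 m: y_tw > y₂, so the jump is submerged.

y₂ = 0.5140 m; the jump is submerged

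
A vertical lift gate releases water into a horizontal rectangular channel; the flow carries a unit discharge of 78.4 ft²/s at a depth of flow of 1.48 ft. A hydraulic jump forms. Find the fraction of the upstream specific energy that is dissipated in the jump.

ΔE/E₁ = 0.651 (65.1%)

V₁ = q/y₁ = 78.4/1.48 = 53.0 ft/s. Fr₁ = V₁/√(g·y₁) = 53.0/√(32.2×1.48) = 7.67.
By Bélanger, y₂/y₁ = ½[√(1 + 8Fr₁²) − 1] = ½[√472.1 − 1] = 10.4.
y₂ = 10.4 × 1.48 = 15.3 ft.
E₁ = y₁ + V₁²/2g = 45.1 ft. ΔE = (y₂ − y₁)³/(4y₁y₂) = 29.3 ft. ΔE/E₁ = 29.3/45.1 = 0.651.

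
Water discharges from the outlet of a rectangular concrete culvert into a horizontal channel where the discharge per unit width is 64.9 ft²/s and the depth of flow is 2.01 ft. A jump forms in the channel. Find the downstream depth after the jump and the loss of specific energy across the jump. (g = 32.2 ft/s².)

V₁ = q/y₁ = 64.9/2.01 = 32.3 ft/s. Fr₁ = V₁/√(g·y₁) = 32.3/√(32.2×2.01) = 4.01.
By Bélanger, y₂/y₁ = ½[√(1 + 8Fr₁²) − 1] = ½[√129.9 − 1] = 5.20.
y₂ = 5.20 × 2.01 = 10.4 ft.
Head loss: ΔE = (y₂ − y₁)³/(4y₁y₂) = (10.4 − 2.01)³/(4×2.01×10.4) = 601/84.0 = 7.15 ft.

y₂ = 10.4 ft; ΔE = 7.15 ft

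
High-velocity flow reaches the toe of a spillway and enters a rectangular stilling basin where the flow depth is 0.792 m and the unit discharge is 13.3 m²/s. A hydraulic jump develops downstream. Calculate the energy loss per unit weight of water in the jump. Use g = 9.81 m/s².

V₁ = q/y₁ = 13.3/0.792 = 16.8 m/s. Fr₁ = V₁/√(g·y₁) = 16.8/√(9.81×0.792) = 6.02.
Conjugate-depth relation: y₂/y₁ = ½[√(1 + 8Fr₁²) − 1] = ½[√291.4 − 1] = 8.03.
y₂ = 8.03 × 0.792 = 6.36 m.
V₂ = q/y₂ = 13.3/6.36 = 2.09 m/s. E₁ = y₁ + V₁²/2g = 15.2 m; E₂ = y₂ + V₂²/2g = 6.59 m. ΔE = E₁ − E₂ = 8.58 m.

ΔE = 8.58 m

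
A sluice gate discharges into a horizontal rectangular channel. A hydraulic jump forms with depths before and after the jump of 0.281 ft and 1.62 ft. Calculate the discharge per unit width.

For a rectangular channel the momentum equation gives q² = ½·g·y₁·y₂·(y₁ + y₂) = ½×32.2×0.281×1.62×1.90 = 13.9.
q = √13.9 = 3.73 ft²/s.

q = 3.73 ft²/s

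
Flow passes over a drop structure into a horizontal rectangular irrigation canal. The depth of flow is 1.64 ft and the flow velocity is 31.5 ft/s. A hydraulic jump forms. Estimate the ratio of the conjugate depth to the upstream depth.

Fr₁ = V₁/√(g·y₁) = 31.5/√(32.2×1.64) = 4.33.
Conjugate-depth relation: y₂/y₁ = ½[√(1 + 8Fr₁²) − 1] = ½[√151.3 − 1] = 5.65.

y₂/y₁ = 5.65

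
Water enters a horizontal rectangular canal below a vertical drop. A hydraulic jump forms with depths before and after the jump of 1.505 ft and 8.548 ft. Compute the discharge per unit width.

For a rectangular channel the momentum equation gives q² = ½·g·y₁·y₂·(y₁ + y₂) = ½×32.2×1.505×8.548×10.05 = 2082.
q = √2082 = 45.63 ft²/s.

q = 45.63 ft²/s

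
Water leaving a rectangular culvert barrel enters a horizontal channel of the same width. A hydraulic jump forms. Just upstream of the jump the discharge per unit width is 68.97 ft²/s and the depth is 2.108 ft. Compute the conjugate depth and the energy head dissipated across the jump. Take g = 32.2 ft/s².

y₂ = 10.83 ft; ΔE = 7.269 ft

V₁ = q/y₁ = 68.97/2.108 = 32.72 ft/s. Fr₁ = V₁/√(g·y₁) = 32.72/√(32.2×2.108) = 3.971.
By Bélanger, y₂/y₁ = ½[√(1 + 8Fr₁²) − 1] = ½[√127.17 − 1] = 5.138.
y₂ = 5.138 × 2.108 = 10.83 ft.
Head loss: ΔE = (y₂ − y₁)³/(4y₁y₂) = (10.83 − 2.108)³/(4×2.108×10.83) = 663.9/91.33 = 7.269 ft.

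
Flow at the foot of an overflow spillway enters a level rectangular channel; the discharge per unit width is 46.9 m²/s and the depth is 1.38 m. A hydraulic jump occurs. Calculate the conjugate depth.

y₂ = 17.3 m

V₁ = q/y₁ = 46.9/1.38 = 34.0 m/s. Fr₁ = V₁/√(g·y₁) = 34.0/√(9.81×1.38) = 9.24.
Conjugate-depth relation: y₂/y₁ = ½[√(1 + 8Fr₁²) − 1] = ½[√683.5 − 1] = 12.6.
y₂ = 12.6 × 1.38 = 17.3 m.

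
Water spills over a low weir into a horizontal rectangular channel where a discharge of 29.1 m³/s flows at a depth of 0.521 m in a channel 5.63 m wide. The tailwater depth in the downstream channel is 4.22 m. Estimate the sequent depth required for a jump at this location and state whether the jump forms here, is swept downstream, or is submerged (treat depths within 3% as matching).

y₂ = 2.98 m; the jump is submerged

q = Q/b = 29.1/5.63 = 5.17 m²/s; V₁ = q/y₁ = 9.92 m/s. Fr₁ = V₁/√(g·y₁) = 4.39.
Conjugate-depth relation: y₂/y₁ = ½[√(1 + 8Fr₁²) − 1] = ½[√155.1 − 1] = 5.73.
y₂ = 5.73 × 0.521 = 2.98 m.
Tailwater y_tw = 4.22 m: y_tw > y₂, so the jump is submerged.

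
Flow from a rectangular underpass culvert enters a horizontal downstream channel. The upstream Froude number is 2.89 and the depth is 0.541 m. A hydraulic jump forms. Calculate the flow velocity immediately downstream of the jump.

Fr₁ = 2.89 (given).
Conjugate-depth relation: y₂/y₁ = ½[√(1 + 8Fr₁²) − 1] = ½[√67.82 − 1] = 3.62.
y₂ = 3.62 × 0.541 = 1.96 m.
V₁ = Fr₁·√(g·y₁) = 2.89×√(9.81×0.541) = 6.66 m/s; q = V₁·y₁ = 3.60 m²/s.
V₂ = q/y₂ = 3.60/1.96 = 1.84 m/s.

V₂ = 1.84 m/s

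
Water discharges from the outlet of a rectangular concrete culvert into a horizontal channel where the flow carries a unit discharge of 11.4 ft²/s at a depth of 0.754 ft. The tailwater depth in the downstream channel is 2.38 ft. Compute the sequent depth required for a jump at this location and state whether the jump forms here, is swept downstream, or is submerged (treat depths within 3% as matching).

y₂ = 2.92 ft; the jump is swept downstream

V₁ = q/y₁ = 11.4/0.754 = 15.1 ft/s. Fr₁ = V₁/√(g·y₁) = 15.1/√(32.2×0.754) = 3.07.
Bélanger equation: y₂/y₁ = ½[√(1 + 8Fr₁²) − 1] = ½[√76.32 − 1] = 3.87.
y₂ = 3.87 × 0.754 = 2.92 ft.
Tailwater y_tw = 2.38 ft: y_tw < y₂, so the jump is swept downstream.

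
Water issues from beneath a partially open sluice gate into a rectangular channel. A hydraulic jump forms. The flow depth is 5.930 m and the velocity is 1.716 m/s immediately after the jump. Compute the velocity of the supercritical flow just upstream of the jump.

Fr₂ = V₂/√(g·y₂) = 1.716/√(9.81×5.930) = 0.2250.
The Bélanger relation is symmetric: y₁/y₂ = ½[√(1 + 8Fr₂²) − 1] = ½[√1.4049 − 1] = 0.09265.
y₁ = 0.09265 × 5.930 = 0.5494 m.
V₁ = q/y₁ = 10.18/0.5494 = 18.52 m/s.

V₁ = 18.52 m/s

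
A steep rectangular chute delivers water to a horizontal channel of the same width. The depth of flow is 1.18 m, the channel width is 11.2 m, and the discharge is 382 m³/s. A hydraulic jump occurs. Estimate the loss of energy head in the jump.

q = Q/b = 382/11.2 = 34.1 m²/s; V₁ = q/y₁ = 28.9 m/s. Fr₁ = V₁/√(g·y₁) = 8.50.
From the momentum equation for a rectangular channel, y₂/y₁ = ½[√(1 + 8Fr₁²) − 1] = ½[√578.4 − 1] = 11.5.
y₂ = 11.5 × 1.18 = 13.6 m.
V₂ = q/y₂ = 34.1/13.6 = 2.51 m/s. E₁ = y₁ + V₁²/2g = 43.8 m; E₂ = y₂ + V₂²/2g = 13.9 m. ΔE = E₁ − E₂ = 29.8 m.

ΔE = 29.8 m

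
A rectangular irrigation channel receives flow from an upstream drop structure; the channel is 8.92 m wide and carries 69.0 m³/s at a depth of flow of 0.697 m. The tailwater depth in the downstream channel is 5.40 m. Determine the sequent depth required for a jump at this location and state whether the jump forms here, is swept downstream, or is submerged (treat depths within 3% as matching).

y₂ = 3.85 m; the jump is submerged

q = Q/b = 69.0/8.92 = 7.74 m²/s; V₁ = q/y₁ = 11.1 m/s. Fr₁ = V₁/√(g·y₁) = 4.24.
By Bélanger, y₂/y₁ = ½[√(1 + 8Fr₁²) − 1] = ½[√145.1 − 1] = 5.52.
y₂ = 5.52 × 0.697 = 3.85 m.
Tailwater y_tw = 5.40 m: y_tw > y₂, so the jump is submerged.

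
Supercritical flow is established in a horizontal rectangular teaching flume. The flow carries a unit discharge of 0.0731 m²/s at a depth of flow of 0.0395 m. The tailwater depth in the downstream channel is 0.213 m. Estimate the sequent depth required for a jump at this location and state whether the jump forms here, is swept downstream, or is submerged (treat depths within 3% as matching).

V₁ = q/y₁ = 0.0731/0.0395 = 1.85 m/s. Fr₁ = V₁/√(g·y₁) = 1.85/√(9.81×0.0395) = 2.97.
Conjugate-depth relation: y₂/y₁ = ½[√(1 + 8Fr₁²) − 1] = ½[√71.71 − 1] = 3.73.
y₂ = 3.73 × 0.0395 = 0.147 m.
Tailwater y_tw = 0.213 m: y_tw > y₂, so the jump is submerged.

y₂ = 0.147 m; the jump is submerged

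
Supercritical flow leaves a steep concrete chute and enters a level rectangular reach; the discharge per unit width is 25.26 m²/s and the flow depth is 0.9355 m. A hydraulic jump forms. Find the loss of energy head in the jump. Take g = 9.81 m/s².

V₁ = q/y₁ = 25.26/0.9355 = 27.00 m/s. Fr₁ = V₁/√(g·y₁) = 27.00/√(9.81×0.9355) = 8.913.
Conjugate-depth relation: y₂/y₁ = ½[√(1 + 8Fr₁²) − 1] = ½[√636.56 − 1] = 12.12.
y₂ = 12.12 × 0.9355 = 11.33 m.
V₂ = q/y₂ = 25.26/11.33 = 2.229 m/s. E₁ = y₁ + V₁²/2g = 38.10 m; E₂ = y₂ + V₂²/2g = 11.59 m. ΔE = E₁ − E₂ = 26.51 m.

ΔE = 26.51 m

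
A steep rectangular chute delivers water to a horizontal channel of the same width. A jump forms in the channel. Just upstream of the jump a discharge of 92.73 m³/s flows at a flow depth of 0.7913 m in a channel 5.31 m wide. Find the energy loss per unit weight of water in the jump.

ΔE = 16.92 m

q = Q/b = 92.73/5.31 = 17.46 m²/s; V₁ = q/y₁ = 22.07 m/s. Fr₁ = V₁/√(g·y₁) = 7.921.
Bélanger equation: y₂/y₁ = ½[√(1 + 8Fr₁²) − 1] = ½[√502.94 − 1] = 10.71.
y₂ = 10.71 × 0.7913 = 8.477 m.
Head loss: ΔE = (y₂ − y₁)³/(4y₁y₂) = (8.477 − 0.7913)³/(4×0.7913×8.477) = 454.0/26.83 = 16.92 m.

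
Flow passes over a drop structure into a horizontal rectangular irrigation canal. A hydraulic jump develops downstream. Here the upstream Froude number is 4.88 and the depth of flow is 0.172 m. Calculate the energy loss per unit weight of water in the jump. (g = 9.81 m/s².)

ΔE = 1.07 m

Fr₁ = 4.88 (given).
By Bélanger, y₂/y₁ = ½[√(1 + 8Fr₁²) − 1] = ½[√191.5 − 1] = 6.42.
y₂ = 6.42 × 0.172 = 1.10 m.
V₁ = Fr₁·√(g·y₁) = 4.88×√(9.81×0.172) = 6.34 m/s; q = V₁·y₁ = 1.09 m²/s. V₂ = q/y₂ = 1.09/1.10 = 0.987 m/s. E₁ = y₁ + V₁²/2g = 2.22 m; E₂ = y₂ + V₂²/2g = 1.15 m. ΔE = E₁ − E₂ = 1.07 m.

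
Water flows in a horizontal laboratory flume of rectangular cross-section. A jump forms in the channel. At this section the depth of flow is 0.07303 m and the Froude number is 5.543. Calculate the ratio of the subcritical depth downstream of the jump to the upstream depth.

y₂/y₁ = 7.355

Fr₁ = 5.543 (given).
Conjugate-depth relation: y₂/y₁ = ½[√(1 + 8Fr₁²) − 1] = ½[√246.80 − 1] = 7.355.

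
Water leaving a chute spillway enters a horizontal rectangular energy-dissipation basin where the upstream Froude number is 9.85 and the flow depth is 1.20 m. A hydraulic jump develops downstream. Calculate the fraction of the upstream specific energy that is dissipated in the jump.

ΔE/E₁ = 0.723 (72.3%)

Fr₁ = 9.85 (given).
Bélanger equation: y₂/y₁ = ½[√(1 + 8Fr₁²) − 1] = ½[√777.2 − 1] = 13.4.
y₂ = 13.4 × 1.20 = 16.1 m.
E₁ = y₁(1 + Fr₁²/2) = 1.20×(1 + 9.85²/2) = 59.4 m. ΔE = (y₂ − y₁)³/(4y₁y₂) = 43.0 m. ΔE/E₁ = 43.0/59.4 = 0.723.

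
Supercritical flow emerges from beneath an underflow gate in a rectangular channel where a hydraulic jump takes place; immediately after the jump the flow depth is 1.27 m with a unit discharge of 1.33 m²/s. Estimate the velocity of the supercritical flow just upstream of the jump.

V₁ = 6.86 m/s

V₂ = q/y₂ = 1.33/1.27 = 1.05 m/s; Fr₂ = V₂/√(g·y₂) = 0.297.
Applying the sequent-depth relation in reverse, y₁/y₂ = ½[√(1 + 8Fr₂²) − 1] = ½[√1.704 − 1] = 0.153.
y₁ = 0.153 × 1.27 = 0.194 m.
V₁ = q/y₁ = 1.33/0.194 = 6.86 m/s.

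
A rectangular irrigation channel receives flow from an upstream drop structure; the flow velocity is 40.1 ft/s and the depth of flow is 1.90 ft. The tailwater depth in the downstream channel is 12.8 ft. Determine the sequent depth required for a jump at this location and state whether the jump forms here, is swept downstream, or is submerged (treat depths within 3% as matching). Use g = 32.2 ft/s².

Fr₁ = V₁/√(g·y₁) = 40.1/√(32.2×1.90) = 5.13.
By Bélanger, y₂/y₁ = ½[√(1 + 8Fr₁²) − 1] = ½[√211.3 − 1] = 6.77.
y₂ = 6.77 × 1.90 = 12.9 ft.
Tailwater y_tw = 12.8 ft: y_tw ≈ y₂, so the jump forms here.

y₂ = 12.9 ft; the jump forms here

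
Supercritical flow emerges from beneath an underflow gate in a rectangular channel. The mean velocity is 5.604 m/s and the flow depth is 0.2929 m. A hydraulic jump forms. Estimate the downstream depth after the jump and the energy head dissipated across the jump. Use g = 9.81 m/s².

Fr₁ = V₁/√(g·y₁) = 5.604/√(9.81×0.2929) = 3.306.
Sequent-depth ratio: y₂/y₁ = ½[√(1 + 8Fr₁²) − 1] = ½[√88.438 − 1] = 4.202.
y₂ = 4.202 × 0.2929 = 1.231 m.
q = V₁·y₁ = 5.604 × 0.2929 = 1.641 m²/s. V₂ = q/y₂ = 1.641/1.231 = 1.334 m/s. E₁ = y₁ + V₁²/2g = 1.894 m; E₂ = y₂ + V₂²/2g = 1.321 m. ΔE = E₁ − E₂ = 0.5721 m.

y₂ = 1.231 m; ΔE = 0.5721 m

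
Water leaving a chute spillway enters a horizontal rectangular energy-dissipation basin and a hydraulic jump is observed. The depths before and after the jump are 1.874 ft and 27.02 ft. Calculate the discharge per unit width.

For a rectangular channel the momentum equation gives q² = ½·g·y₁·y₂·(y₁ + y₂) = ½×32.2×1.874×27.02×28.89 = 23555.
q = √23555 = 153.5 ft²/s.

q = 153.5 ft²/s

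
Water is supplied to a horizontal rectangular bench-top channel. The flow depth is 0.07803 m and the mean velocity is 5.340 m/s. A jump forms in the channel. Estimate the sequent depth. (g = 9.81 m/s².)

y₂ = 0.6356 m

Fr₁ = V₁/√(g·y₁) = 5.340/√(9.81×0.07803) = 6.103.
Bélanger equation: y₂/y₁ = ½[√(1 + 8Fr₁²) − 1] = ½[√299.02 − 1] = 8.146.
y₂ = 8.146 × 0.07803 = 0.6356 m.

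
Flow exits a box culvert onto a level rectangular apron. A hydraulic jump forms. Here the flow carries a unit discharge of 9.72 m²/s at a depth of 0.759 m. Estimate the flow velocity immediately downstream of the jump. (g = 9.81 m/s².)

V₂ = 2.08 m/s

V₁ = q/y₁ = 9.72/0.759 = 12.8 m/s. Fr₁ = V₁/√(g·y₁) = 12.8/√(9.81×0.759) = 4.69.
By Bélanger, y₂/y₁ = ½[√(1 + 8Fr₁²) − 1] = ½[√177.2 − 1] = 6.16.
y₂ = 6.16 × 0.759 = 4.67 m.
V₂ = q/y₂ = 9.72/4.67 = 2.08 m/s.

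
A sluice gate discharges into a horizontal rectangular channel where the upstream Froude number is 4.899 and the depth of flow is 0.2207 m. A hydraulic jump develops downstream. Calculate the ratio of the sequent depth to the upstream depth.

Fr₁ = 4.899 (given).
Sequent-depth ratio: y₂/y₁ = ½[√(1 + 8Fr₁²) − 1] = ½[√193.00 − 1] = 6.446.

y₂/y₁ = 6.446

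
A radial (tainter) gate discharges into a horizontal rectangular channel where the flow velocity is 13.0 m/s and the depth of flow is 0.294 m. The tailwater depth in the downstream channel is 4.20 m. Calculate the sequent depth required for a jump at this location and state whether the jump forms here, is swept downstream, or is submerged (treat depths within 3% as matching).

Fr₁ = V₁/√(g·y₁) = 13.0/√(9.81×0.294) = 7.65.
Sequent-depth ratio: y₂/y₁ = ½[√(1 + 8Fr₁²) − 1] = ½[√469.8 − 1] = 10.3.
y₂ = 10.3 × 0.294 = 3.04 m.
Tailwater y_tw = 4.20 m: y_tw > y₂, so the jump is submerged.

y₂ = 3.04 m; the jump is submerged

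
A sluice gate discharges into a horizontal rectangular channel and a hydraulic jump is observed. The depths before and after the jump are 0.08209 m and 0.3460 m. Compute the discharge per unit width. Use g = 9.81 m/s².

For a rectangular channel the momentum equation gives q² = ½·g·y₁·y₂·(y₁ + y₂) = ½×9.81×0.08209×0.3460×0.4281 = 0.05964.
q = √0.05964 = 0.2442 m²/s.

q = 0.2442 m²/s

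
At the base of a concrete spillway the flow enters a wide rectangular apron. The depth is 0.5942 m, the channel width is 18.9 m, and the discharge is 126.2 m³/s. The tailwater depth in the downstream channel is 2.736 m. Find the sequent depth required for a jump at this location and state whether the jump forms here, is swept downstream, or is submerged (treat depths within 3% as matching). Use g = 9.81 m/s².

y₂ = 3.625 m; the jump is swept downstream

q = Q/b = 126.2/18.9 = 6.677 m²/s; V₁ = q/y₁ = 11.24 m/s. Fr₁ = V₁/√(g·y₁) = 4.654.
Bélanger equation: y₂/y₁ = ½[√(1 + 8Fr₁²) − 1] = ½[√174.31 − 1] = 6.101.
y₂ = 6.101 × 0.5942 = 3.625 m.
Tailwater y_tw = 2.736 m: y_tw < y₂, so the jump is swept downstream.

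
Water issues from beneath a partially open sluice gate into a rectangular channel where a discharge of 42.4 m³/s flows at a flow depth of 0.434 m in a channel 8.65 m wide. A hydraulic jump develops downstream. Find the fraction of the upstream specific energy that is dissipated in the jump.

q = Q/b = 42.4/8.65 = 4.90 m²/s; V₁ = q/y₁ = 11.3 m/s. Fr₁ = V₁/√(g·y₁) = 5.47.
Sequent-depth ratio: y₂/y₁ = ½[√(1 + 8Fr₁²) − 1] = ½[√240.7 − 1] = 7.26.
y₂ = 7.26 × 0.434 = 3.15 m.
E₁ = y₁ + V₁²/2g = 6.94 m. ΔE = (y₂ − y₁)³/(4y₁y₂) = 3.66 m. ΔE/E₁ = 3.66/6.94 = 0.528.

ΔE/E₁ = 0.528 (52.8%)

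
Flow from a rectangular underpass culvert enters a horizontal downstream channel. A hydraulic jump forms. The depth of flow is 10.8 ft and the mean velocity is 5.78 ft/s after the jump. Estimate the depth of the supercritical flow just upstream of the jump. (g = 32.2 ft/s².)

y₁ = 1.78 ft

Fr₂ = V₂/√(g·y₂) = 5.78/√(32.2×10.8) = 0.310.
From the momentum equation (using Fr₂), y₁/y₂ = ½[√(1 + 8Fr₂²) − 1] = ½[√1.769 − 1] = 0.165.
y₁ = 0.165 × 10.8 = 1.78 ft.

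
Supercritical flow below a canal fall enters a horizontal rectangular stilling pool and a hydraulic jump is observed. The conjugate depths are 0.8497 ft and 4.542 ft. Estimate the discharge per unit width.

q = 18.30 ft²/s

For a rectangular channel the momentum equation gives q² = ½·g·y₁·y₂·(y₁ + y₂) = ½×32.2×0.8497×4.542×5.392 = 335.0.
q = √335.0 = 18.30 ft²/s.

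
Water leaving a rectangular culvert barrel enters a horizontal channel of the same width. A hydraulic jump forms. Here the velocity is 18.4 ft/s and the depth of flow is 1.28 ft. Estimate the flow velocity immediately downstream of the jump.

V₂ = 5.13 ft/s

Fr₁ = V₁/√(g·y₁) = 18.4/√(32.2×1.28) = 2.87.
From the momentum equation for a rectangular channel, y₂/y₁ = ½[√(1 + 8Fr₁²) − 1] = ½[√66.71 − 1] = 3.58.
y₂ = 3.58 × 1.28 = 4.59 ft.
q = V₁·y₁ = 18.4 × 1.28 = 23.6 ft²/s.
V₂ = q/y₂ = 23.6/4.59 = 5.13 ft/s.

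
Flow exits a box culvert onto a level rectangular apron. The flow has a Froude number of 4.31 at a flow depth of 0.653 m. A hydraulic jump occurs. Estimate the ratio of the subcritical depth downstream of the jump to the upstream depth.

y₂/y₁ = 5.62

Fr₁ = 4.31 (given).
Sequent-depth ratio: y₂/y₁ = ½[√(1 + 8Fr₁²) − 1] = ½[√149.6 − 1] = 5.62.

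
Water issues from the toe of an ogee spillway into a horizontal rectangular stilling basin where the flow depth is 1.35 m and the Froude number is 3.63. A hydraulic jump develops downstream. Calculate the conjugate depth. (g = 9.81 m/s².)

y₂ = 6.29 m

Fr₁ = 3.63 (given).
Conjugate-depth relation: y₂/y₁ = ½[√(1 + 8Fr₁²) − 1] = ½[√106.4 − 1] = 4.66.
y₂ = 4.66 × 1.35 = 6.29 m.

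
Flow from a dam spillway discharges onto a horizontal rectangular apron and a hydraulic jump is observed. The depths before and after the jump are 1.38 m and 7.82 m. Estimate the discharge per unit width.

For a rectangular channel the momentum equation gives q² = ½·g·y₁·y₂·(y₁ + y₂) = ½×9.81×1.38×7.82×9.20 = 487.
q = √487 = 22.1 m²/s.

q = 22.1 m²/s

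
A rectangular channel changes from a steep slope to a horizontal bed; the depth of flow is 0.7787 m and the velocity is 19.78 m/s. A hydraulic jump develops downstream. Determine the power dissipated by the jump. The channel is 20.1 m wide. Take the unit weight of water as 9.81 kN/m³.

Fr₁ = V₁/√(g·y₁) = 19.78/√(9.81×0.7787) = 7.157.
Conjugate-depth relation: y₂/y₁ = ½[√(1 + 8Fr₁²) − 1] = ½[√410.74 − 1] = 9.633.
y₂ = 9.633 × 0.7787 = 7.501 m.
q = V₁·y₁ = 19.78 × 0.7787 = 15.40 m²/s. V₂ = q/y₂ = 15.40/7.501 = 2.053 m/s. E₁ = y₁ + V₁²/2g = 20.72 m; E₂ = y₂ + V₂²/2g = 7.716 m. ΔE = E₁ − E₂ = 13.00 m.
Q = q·b = 15.40 × 20.1 = 309.6 m³/s. P = γ·Q·ΔE = 9.81 × 309.6 × 13.00 = 39494 kW.

P = 39494 kW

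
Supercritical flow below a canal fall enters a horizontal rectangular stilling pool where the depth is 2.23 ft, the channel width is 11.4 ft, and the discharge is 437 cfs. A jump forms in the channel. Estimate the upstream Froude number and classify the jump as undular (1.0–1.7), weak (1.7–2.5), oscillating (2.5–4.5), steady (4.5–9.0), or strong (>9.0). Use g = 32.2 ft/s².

Fr₁ = 2.03; weak jump

q = Q/b = 437/11.4 = 38.3 ft²/s; V₁ = q/y₁ = 17.2 ft/s. Fr₁ = V₁/√(g·y₁) = 2.03.
Fr₁ = 2.03 lies in the weak range.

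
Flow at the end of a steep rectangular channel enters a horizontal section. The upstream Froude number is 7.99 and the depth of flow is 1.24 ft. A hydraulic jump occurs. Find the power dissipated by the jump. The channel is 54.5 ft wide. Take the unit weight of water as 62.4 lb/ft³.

P = 10482 hp

Fr₁ = 7.99 (given).
Bélanger equation: y₂/y₁ = ½[√(1 + 8Fr₁²) − 1] = ½[√511.7 − 1] = 10.8.
y₂ = 10.8 × 1.24 = 13.4 ft.
Head loss: ΔE = (y₂ − y₁)³/(4y₁y₂) = (13.4 − 1.24)³/(4×1.24×13.4) = 1800/66.5 = 27.1 ft.
V₁ = Fr₁·√(g·y₁) = 7.99×√(32.2×1.24) = 50.5 ft/s; q = V₁·y₁ = 62.6 ft²/s. Q = q·b = 62.6 × 54.5 = 3412 cfs. P = γ·Q·ΔE/550 = 62.4 × 3412 × 27.1 / 550 = 10482 hp.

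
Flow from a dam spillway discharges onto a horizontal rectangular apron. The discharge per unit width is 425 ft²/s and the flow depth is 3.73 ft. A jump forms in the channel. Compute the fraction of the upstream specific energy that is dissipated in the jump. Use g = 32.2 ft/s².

ΔE/E₁ = 0.737 (73.7%)

V₁ = q/y₁ = 425/3.73 = 114 ft/s. Fr₁ = V₁/√(g·y₁) = 114/√(32.2×3.73) = 10.4.
By Bélanger, y₂/y₁ = ½[√(1 + 8Fr₁²) − 1] = ½[√865.7 − 1] = 14.2.
y₂ = 14.2 × 3.73 = 53.0 ft.
E₁ = y₁ + V₁²/2g = 205 ft. ΔE = (y₂ − y₁)³/(4y₁y₂) = 151 ft. ΔE/E₁ = 151/205 = 0.737.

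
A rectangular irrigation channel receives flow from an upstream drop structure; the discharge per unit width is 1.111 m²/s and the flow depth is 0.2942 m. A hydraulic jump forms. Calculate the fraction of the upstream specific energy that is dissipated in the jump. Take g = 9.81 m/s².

V₁ = q/y₁ = 1.111/0.2942 = 3.776 m/s. Fr₁ = V₁/√(g·y₁) = 3.776/√(9.81×0.2942) = 2.223.
By Bélanger, y₂/y₁ = ½[√(1 + 8Fr₁²) − 1] = ½[√40.529 − 1] = 2.683.
y₂ = 2.683 × 0.2942 = 0.7894 m.
E₁ = y₁ + V₁²/2g = 1.021 m. ΔE = (y₂ − y₁)³/(4y₁y₂) = 0.1307 m. ΔE/E₁ = 0.1307/1.021 = 0.128.

ΔE/E₁ = 0.128 (12.8%)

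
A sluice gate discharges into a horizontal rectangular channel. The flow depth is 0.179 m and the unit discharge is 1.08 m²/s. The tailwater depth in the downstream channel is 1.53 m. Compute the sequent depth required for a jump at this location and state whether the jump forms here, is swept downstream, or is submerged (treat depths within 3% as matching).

V₁ = q/y₁ = 1.08/0.179 = 6.03 m/s. Fr₁ = V₁/√(g·y₁) = 6.03/√(9.81×0.179) = 4.55.
From the momentum equation for a rectangular channel, y₂/y₁ = ½[√(1 + 8Fr₁²) − 1] = ½[√166.8 − 1] = 5.96.
y₂ = 5.96 × 0.179 = 1.07 m.
Tailwater y_tw = 1.53 m: y_tw > y₂, so the jump is submerged.

y₂ = 1.07 m; the jump is submerged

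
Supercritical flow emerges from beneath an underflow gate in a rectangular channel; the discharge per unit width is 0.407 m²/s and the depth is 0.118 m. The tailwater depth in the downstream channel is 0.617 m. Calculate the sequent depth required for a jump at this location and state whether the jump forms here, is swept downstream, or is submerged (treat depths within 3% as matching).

y₂ = 0.479 m; the jump is submerged

V₁ = q/y₁ = 0.407/0.118 = 3.45 m/s. Fr₁ = V₁/√(g·y₁) = 3.45/√(9.81×0.118) = 3.21.
Bélanger equation: y₂/y₁ = ½[√(1 + 8Fr₁²) − 1] = ½[√83.22 − 1] = 4.06.
y₂ = 4.06 × 0.118 = 0.479 m.
Tailwater y_tw = 0.617 m: y_tw > y₂, so the jump is submerged.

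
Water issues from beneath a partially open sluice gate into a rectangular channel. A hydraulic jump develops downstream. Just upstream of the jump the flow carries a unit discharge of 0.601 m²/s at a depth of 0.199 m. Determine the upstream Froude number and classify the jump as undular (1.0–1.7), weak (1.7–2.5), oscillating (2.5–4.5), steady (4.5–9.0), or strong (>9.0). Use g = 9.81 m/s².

Fr₁ = 2.16; weak jump

V₁ = q/y₁ = 0.601/0.199 = 3.02 m/s. Fr₁ = V₁/√(g·y₁) = 3.02/√(9.81×0.199) = 2.16.
Fr₁ = 2.16 lies in the weak range.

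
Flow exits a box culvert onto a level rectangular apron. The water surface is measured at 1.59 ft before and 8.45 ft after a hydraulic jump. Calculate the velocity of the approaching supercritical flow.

For a rectangular channel the momentum equation gives q² = ½·g·y₁·y₂·(y₁ + y₂) = ½×32.2×1.59×8.45×10.0 = 2172.
q = √2172 = 46.6 ft²/s.
V₁ = q/y₁ = 46.6/1.59 = 29.3 ft/s.

V₁ = 29.3 ft/s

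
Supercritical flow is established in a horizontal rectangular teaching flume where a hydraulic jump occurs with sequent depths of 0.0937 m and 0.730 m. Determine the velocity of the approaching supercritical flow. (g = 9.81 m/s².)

For a rectangular channel the momentum equation gives q² = ½·g·y₁·y₂·(y₁ + y₂) = ½×9.81×0.0937×0.730×0.824 = 0.276.
q = √0.276 = 0.526 m²/s.
V₁ = q/y₁ = 0.526/0.0937 = 5.61 m/s.

V₁ = 5.61 m/s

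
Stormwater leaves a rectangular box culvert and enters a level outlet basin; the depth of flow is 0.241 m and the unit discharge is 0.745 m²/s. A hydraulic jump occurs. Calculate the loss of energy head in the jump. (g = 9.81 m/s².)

V₁ = q/y₁ = 0.745/0.241 = 3.09 m/s. Fr₁ = V₁/√(g·y₁) = 3.09/√(9.81×0.241) = 2.01.
By Bélanger, y₂/y₁ = ½[√(1 + 8Fr₁²) − 1] = ½[√33.34 − 1] = 2.39.
y₂ = 2.39 × 0.241 = 0.575 m.
V₂ = q/y₂ = 0.745/0.575 = 1.30 m/s. E₁ = y₁ + V₁²/2g = 0.728 m; E₂ = y₂ + V₂²/2g = 0.661 m. ΔE = E₁ − E₂ = 0.0673 m.

ΔE = 0.0673 m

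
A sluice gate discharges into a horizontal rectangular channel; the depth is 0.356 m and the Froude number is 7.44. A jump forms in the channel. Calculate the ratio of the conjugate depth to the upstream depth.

y₂/y₁ = 10.0

Fr₁ = 7.44 (given).
Sequent-depth ratio: y₂/y₁ = ½[√(1 + 8Fr₁²) − 1] = ½[√443.8 − 1] = 10.0.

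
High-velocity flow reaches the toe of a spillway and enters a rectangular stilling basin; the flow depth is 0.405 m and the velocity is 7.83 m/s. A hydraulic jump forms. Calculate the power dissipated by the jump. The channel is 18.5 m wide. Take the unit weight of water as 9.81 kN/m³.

Fr₁ = V₁/√(g·y₁) = 7.83/√(9.81×0.405) = 3.93.
From the momentum equation for a rectangular channel, y₂/y₁ = ½[√(1 + 8Fr₁²) − 1] = ½[√124.4 − 1] = 5.08.
y₂ = 5.08 × 0.405 = 2.06 m.
Head loss: ΔE = (y₂ − y₁)³/(4y₁y₂) = (2.06 − 0.405)³/(4×0.405×2.06) = 4.50/3.33 = 1.35 m.
q = V₁·y₁ = 7.83 × 0.405 = 3.17 m²/s. Q = q·b = 3.17 × 18.5 = 58.7 m³/s. P = γ·Q·ΔE = 9.81 × 58.7 × 1.35 = 778 kW.

P = 778 kW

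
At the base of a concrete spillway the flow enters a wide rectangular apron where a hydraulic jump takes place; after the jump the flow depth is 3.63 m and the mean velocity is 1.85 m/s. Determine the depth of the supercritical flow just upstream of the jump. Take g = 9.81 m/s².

Fr₂ = V₂/√(g·y₂) = 1.85/√(9.81×3.63) = 0.310.
From the momentum equation (using Fr₂), y₁/y₂ = ½[√(1 + 8Fr₂²) − 1] = ½[√1.769 − 1] = 0.165.
y₁ = 0.165 × 3.63 = 0.599 m.

y₁ = 0.599 m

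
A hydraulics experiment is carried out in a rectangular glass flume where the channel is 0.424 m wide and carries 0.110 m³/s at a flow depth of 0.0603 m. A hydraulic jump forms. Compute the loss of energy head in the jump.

ΔE = 0.539 m

q = Q/b = 0.110/0.424 = 0.259 m²/s; V₁ = q/y₁ = 4.30 m/s. Fr₁ = V₁/√(g·y₁) = 5.59.
By Bélanger, y₂/y₁ = ½[√(1 + 8Fr₁²) − 1] = ½[√251.3 − 1] = 7.43.
y₂ = 7.43 × 0.0603 = 0.448 m.
Head loss: ΔE = (y₂ − y₁)³/(4y₁y₂) = (0.448 − 0.0603)³/(4×0.0603×0.448) = 0.0582/0.108 = 0.539 m.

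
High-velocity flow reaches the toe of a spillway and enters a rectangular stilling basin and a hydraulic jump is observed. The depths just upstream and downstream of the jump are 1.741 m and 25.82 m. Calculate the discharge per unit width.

q = 77.96 m²/s

For a rectangular channel the momentum equation gives q² = ½·g·y₁·y₂·(y₁ + y₂) = ½×9.81×1.741×25.82×27.56 = 6077.
q = √6077 = 77.96 m²/s.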